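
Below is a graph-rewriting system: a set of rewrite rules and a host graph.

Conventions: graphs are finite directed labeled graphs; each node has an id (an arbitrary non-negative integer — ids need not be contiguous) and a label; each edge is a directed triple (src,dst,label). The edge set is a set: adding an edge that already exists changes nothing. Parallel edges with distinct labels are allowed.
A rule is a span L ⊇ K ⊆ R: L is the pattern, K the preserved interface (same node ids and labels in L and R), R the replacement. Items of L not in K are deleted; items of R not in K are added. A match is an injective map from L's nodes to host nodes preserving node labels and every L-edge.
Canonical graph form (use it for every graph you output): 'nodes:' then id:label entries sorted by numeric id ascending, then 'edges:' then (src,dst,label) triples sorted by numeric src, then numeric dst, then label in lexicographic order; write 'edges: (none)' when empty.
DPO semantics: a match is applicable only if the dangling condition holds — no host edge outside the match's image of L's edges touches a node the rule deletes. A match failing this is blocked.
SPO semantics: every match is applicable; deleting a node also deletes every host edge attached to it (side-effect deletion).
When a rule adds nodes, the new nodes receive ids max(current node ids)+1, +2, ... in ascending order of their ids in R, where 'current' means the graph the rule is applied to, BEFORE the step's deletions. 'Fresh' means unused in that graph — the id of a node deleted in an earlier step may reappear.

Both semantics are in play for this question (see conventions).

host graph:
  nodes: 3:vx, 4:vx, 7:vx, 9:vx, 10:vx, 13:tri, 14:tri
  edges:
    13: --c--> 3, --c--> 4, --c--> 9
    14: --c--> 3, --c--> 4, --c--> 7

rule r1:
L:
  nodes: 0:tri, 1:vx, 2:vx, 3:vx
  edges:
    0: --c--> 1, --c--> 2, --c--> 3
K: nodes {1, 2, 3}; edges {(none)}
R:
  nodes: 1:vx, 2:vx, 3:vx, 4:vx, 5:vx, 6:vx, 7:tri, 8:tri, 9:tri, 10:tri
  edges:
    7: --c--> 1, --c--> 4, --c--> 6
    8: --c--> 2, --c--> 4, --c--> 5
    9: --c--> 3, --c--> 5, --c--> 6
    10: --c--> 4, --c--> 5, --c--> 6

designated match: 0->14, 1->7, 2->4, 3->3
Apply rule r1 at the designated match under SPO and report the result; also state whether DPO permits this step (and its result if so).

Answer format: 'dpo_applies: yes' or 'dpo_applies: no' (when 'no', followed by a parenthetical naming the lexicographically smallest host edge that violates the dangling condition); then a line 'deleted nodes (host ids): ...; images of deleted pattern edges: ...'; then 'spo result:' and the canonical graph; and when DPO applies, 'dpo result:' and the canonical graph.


dpo_applies: yes
deleted nodes (host ids): 14; images of deleted pattern edges: (14,3,c); (14,4,c); (14,7,c)
spo result:
nodes: 3:vx, 4:vx, 7:vx, 9:vx, 10:vx, 13:tri, 15:vx, 16:vx, 17:vx, 18:tri, 19:tri, 20:tri, 21:tri
edges: (13,3,c); (13,4,c); (13,9,c); (18,7,c); (18,15,c); (18,17,c); (19,4,c); (19,15,c); (19,16,c); (20,3,c); (20,16,c); (20,17,c); (21,15,c); (21,16,c); (21,17,c)
dpo result:
nodes: 3:vx, 4:vx, 7:vx, 9:vx, 10:vx, 13:tri, 15:vx, 16:vx, 17:vx, 18:tri, 19:tri, 20:tri, 21:tri
edges: (13,3,c); (13,4,c); (13,9,c); (18,7,c); (18,15,c); (18,17,c); (19,4,c); (19,15,c); (19,16,c); (20,3,c); (20,16,c); (20,17,c); (21,15,c); (21,16,c); (21,17,c)


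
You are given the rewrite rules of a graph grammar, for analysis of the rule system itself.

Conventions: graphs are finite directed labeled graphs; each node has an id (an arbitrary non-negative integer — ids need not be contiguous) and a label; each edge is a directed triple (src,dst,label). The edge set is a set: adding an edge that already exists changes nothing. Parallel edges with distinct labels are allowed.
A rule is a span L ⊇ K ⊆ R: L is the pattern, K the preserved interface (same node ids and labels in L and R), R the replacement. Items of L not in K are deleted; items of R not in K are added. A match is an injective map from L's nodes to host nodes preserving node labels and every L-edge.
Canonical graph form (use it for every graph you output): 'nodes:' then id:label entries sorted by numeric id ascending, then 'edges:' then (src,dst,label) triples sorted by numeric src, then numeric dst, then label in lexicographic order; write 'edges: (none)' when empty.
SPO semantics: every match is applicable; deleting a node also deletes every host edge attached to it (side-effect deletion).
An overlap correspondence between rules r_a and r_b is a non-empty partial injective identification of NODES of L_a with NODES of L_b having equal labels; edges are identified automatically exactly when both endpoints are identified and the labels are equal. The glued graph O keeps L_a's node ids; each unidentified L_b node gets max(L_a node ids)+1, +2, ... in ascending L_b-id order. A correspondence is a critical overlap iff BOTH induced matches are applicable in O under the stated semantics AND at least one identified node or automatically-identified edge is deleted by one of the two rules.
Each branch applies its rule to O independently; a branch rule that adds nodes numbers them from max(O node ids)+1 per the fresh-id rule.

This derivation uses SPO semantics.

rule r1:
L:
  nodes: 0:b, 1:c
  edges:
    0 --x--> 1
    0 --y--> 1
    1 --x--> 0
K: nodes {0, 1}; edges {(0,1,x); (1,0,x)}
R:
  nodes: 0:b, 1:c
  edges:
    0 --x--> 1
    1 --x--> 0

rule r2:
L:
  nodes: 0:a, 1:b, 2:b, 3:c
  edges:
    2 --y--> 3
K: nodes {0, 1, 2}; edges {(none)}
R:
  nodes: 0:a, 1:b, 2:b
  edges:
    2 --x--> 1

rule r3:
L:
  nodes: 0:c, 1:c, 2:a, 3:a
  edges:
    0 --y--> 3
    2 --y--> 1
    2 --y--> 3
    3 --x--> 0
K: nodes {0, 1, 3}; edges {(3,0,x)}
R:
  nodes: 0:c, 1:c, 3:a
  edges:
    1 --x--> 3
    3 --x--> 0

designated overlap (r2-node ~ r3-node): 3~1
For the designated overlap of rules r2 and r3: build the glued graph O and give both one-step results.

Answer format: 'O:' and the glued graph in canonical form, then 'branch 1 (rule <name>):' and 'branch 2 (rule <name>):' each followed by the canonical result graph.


O:
nodes: 0:a, 1:b, 2:b, 3:c, 4:c, 5:a, 6:a
edges: (2,3,y); (4,6,y); (5,3,y); (5,6,y); (6,4,x)
branch 1 (rule r2):
nodes: 0:a, 1:b, 2:b, 4:c, 5:a, 6:a
edges: (2,1,x); (4,6,y); (5,6,y); (6,4,x)
branch 2 (rule r3):
nodes: 0:a, 1:b, 2:b, 3:c, 4:c, 6:a
edges: (2,3,y); (3,6,x); (6,4,x)


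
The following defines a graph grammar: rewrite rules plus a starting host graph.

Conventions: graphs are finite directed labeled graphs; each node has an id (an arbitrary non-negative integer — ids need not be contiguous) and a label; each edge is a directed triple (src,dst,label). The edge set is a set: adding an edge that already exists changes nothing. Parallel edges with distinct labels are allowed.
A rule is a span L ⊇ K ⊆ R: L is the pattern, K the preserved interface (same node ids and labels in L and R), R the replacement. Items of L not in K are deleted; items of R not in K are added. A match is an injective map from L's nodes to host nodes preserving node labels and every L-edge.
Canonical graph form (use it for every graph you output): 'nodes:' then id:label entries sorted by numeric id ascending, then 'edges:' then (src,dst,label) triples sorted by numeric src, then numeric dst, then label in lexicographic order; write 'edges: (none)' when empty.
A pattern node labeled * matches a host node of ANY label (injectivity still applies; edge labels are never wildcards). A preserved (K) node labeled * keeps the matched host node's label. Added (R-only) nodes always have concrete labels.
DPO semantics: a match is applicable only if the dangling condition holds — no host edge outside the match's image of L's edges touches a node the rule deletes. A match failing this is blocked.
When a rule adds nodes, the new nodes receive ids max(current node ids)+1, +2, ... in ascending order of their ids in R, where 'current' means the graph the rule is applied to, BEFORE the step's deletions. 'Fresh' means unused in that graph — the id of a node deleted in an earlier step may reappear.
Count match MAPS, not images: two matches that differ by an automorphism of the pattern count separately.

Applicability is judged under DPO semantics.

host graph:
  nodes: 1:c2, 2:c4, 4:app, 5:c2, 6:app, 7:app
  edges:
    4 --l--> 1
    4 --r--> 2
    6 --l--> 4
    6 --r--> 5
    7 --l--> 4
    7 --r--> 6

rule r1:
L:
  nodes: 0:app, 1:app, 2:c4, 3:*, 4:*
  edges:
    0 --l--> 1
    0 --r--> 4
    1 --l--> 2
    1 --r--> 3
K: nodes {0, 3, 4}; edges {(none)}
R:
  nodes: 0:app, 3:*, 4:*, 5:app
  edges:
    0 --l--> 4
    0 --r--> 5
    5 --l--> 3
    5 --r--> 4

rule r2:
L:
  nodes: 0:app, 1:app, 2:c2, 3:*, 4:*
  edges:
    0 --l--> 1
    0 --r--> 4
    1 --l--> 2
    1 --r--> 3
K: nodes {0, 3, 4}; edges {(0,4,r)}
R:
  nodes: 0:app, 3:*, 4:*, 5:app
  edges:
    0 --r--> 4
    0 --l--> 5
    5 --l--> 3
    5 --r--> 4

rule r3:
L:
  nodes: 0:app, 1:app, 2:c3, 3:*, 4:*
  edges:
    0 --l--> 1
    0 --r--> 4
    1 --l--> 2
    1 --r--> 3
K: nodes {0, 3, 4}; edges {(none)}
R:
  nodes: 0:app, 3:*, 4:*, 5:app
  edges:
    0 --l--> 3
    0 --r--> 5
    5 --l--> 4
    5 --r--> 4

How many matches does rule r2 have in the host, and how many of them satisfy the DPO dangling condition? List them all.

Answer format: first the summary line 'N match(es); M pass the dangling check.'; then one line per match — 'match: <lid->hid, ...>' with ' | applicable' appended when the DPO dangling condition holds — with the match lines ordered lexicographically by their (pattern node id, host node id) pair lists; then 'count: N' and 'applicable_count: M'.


2 match(es); 0 pass the dangling check.
match: 0->6, 1->4, 2->1, 3->2, 4->5
match: 0->7, 1->4, 2->1, 3->2, 4->6
count: 2
applicable_count: 0


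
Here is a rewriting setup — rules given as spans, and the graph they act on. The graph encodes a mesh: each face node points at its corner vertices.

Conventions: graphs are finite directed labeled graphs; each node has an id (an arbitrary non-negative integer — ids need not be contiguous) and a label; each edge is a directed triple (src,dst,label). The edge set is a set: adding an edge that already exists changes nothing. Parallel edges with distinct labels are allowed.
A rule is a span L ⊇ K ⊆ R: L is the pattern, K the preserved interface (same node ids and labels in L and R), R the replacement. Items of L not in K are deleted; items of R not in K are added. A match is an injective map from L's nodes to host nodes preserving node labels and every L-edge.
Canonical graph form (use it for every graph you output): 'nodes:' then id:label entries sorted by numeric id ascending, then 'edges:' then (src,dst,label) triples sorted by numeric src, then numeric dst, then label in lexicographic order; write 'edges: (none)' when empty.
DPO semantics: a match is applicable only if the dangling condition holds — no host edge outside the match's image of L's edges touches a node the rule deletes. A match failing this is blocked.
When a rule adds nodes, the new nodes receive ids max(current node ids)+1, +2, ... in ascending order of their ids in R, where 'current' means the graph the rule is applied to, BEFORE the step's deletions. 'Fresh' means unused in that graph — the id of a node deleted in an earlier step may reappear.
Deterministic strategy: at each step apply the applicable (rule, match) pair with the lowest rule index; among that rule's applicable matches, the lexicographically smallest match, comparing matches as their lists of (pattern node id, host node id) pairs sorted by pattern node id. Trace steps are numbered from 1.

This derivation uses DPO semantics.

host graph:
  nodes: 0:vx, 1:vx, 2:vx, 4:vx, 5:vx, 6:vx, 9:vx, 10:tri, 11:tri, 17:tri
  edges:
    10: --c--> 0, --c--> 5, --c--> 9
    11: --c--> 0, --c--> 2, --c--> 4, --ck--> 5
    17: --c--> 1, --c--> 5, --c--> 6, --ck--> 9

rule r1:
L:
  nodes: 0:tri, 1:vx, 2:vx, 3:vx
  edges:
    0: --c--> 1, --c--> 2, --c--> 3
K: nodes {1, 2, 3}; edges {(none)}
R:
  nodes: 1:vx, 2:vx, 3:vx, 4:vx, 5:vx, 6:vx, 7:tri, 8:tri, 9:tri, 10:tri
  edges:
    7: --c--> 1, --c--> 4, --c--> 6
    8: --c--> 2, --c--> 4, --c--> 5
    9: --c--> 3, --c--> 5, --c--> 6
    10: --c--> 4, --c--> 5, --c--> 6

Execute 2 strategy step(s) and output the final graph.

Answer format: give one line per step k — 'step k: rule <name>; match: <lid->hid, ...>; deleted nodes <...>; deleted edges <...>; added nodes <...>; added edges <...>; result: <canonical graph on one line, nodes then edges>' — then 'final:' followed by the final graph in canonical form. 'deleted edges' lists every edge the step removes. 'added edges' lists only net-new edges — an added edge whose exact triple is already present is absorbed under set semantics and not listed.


step 1: rule r1; match: 0->10, 1->0, 2->5, 3->9; deleted nodes 10; deleted edges (10,0,c); (10,5,c); (10,9,c); added nodes 18, 19, 20, 21, 22, 23, 24; added edges (21,0,c); (21,18,c); (21,20,c); (22,5,c); (22,18,c); (22,19,c); (23,9,c); (23,19,c); (23,20,c); (24,18,c); (24,19,c); (24,20,c); result: nodes: 0:vx, 1:vx, 2:vx, 4:vx, 5:vx, 6:vx, 9:vx, 11:tri, 17:tri, 18:vx, 19:vx, 20:vx, 21:tri, 22:tri, 23:tri, 24:tri edges: (11,0,c); (11,2,c); (11,4,c); (11,5,ck); (17,1,c); (17,5,c); (17,6,c); (17,9,ck); (21,0,c); (21,18,c); (21,20,c); (22,5,c); (22,18,c); (22,19,c); (23,9,c); (23,19,c); (23,20,c); (24,18,c); (24,19,c); (24,20,c)
step 2: rule r1; match: 0->21, 1->0, 2->18, 3->20; deleted nodes 21; deleted edges (21,0,c); (21,18,c); (21,20,c); added nodes 25, 26, 27, 28, 29, 30, 31; added edges (28,0,c); (28,25,c); (28,27,c); (29,18,c); (29,25,c); (29,26,c); (30,20,c); (30,26,c); (30,27,c); (31,25,c); (31,26,c); (31,27,c); result: nodes: 0:vx, 1:vx, 2:vx, 4:vx, 5:vx, 6:vx, 9:vx, 11:tri, 17:tri, 18:vx, 19:vx, 20:vx, 22:tri, 23:tri, 24:tri, 25:vx, 26:vx, 27:vx, 28:tri, 29:tri, 30:tri, 31:tri edges: (11,0,c); (11,2,c); (11,4,c); (11,5,ck); (17,1,c); (17,5,c); (17,6,c); (17,9,ck); (22,5,c); (22,18,c); (22,19,c); (23,9,c); (23,19,c); (23,20,c); (24,18,c); (24,19,c); (24,20,c); (28,0,c); (28,25,c); (28,27,c); (29,18,c); (29,25,c); (29,26,c); (30,20,c); (30,26,c); (30,27,c); (31,25,c); (31,26,c); (31,27,c)
final:
nodes: 0:vx, 1:vx, 2:vx, 4:vx, 5:vx, 6:vx, 9:vx, 11:tri, 17:tri, 18:vx, 19:vx, 20:vx, 22:tri, 23:tri, 24:tri, 25:vx, 26:vx, 27:vx, 28:tri, 29:tri, 30:tri, 31:tri
edges: (11,0,c); (11,2,c); (11,4,c); (11,5,ck); (17,1,c); (17,5,c); (17,6,c); (17,9,ck); (22,5,c); (22,18,c); (22,19,c); (23,9,c); (23,19,c); (23,20,c); (24,18,c); (24,19,c); (24,20,c); (28,0,c); (28,25,c); (28,27,c); (29,18,c); (29,25,c); (29,26,c); (30,20,c); (30,26,c); (30,27,c); (31,25,c); (31,26,c); (31,27,c)


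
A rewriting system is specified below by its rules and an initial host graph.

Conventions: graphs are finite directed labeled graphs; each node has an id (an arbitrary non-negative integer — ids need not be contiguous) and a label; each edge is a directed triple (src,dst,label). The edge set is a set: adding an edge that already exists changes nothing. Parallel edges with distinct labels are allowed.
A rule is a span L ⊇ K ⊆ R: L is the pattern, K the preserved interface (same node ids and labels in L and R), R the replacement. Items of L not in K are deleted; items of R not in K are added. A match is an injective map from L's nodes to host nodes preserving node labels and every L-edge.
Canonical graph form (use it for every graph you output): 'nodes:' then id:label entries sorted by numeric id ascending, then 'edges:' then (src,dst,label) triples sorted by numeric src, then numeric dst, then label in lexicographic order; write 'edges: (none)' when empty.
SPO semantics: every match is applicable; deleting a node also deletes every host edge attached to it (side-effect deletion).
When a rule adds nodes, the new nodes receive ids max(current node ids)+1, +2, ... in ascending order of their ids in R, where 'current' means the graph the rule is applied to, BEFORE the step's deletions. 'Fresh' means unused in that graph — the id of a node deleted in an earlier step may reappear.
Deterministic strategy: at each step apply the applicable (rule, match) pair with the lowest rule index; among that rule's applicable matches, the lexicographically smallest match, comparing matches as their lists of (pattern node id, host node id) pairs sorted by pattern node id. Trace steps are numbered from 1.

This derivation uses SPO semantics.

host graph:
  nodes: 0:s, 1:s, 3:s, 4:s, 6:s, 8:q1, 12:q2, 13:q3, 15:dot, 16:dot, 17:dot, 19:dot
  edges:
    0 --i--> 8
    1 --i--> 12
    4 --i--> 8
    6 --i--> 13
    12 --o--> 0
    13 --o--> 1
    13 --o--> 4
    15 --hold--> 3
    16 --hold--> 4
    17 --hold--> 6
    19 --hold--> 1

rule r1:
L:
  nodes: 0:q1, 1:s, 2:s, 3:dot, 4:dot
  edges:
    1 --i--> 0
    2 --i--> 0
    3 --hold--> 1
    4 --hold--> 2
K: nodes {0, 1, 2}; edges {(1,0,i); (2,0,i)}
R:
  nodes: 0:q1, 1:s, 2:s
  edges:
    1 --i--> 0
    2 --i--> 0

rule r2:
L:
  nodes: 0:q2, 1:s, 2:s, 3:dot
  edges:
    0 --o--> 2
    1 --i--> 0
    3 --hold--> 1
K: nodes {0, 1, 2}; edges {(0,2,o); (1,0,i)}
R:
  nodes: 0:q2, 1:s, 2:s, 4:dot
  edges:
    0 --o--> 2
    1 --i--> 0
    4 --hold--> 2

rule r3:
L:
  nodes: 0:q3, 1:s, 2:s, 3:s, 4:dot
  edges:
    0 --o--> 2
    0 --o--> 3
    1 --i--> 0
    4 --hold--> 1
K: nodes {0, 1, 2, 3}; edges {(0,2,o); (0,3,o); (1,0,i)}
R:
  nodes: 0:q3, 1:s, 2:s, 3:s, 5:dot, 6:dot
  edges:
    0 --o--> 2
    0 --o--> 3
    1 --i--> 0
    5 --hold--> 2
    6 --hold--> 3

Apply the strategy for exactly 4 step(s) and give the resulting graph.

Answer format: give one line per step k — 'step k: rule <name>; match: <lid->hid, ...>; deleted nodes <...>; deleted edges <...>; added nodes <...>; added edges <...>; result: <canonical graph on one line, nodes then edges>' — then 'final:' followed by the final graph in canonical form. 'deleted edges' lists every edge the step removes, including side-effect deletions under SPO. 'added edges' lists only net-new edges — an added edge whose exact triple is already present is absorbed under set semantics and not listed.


step 1: rule r2; match: 0->12, 1->1, 2->0, 3->19; deleted nodes 19; deleted edges (19,1,hold); added nodes 20; added edges (20,0,hold); result: nodes: 0:s, 1:s, 3:s, 4:s, 6:s, 8:q1, 12:q2, 13:q3, 15:dot, 16:dot, 17:dot, 20:dot edges: (0,8,i); (1,12,i); (4,8,i); (6,13,i); (12,0,o); (13,1,o); (13,4,o); (15,3,hold); (16,4,hold); (17,6,hold); (20,0,hold)
step 2: rule r1; match: 0->8, 1->0, 2->4, 3->20, 4->16; deleted nodes 16, 20; deleted edges (16,4,hold); (20,0,hold); added nodes (none); added edges (none); result: nodes: 0:s, 1:s, 3:s, 4:s, 6:s, 8:q1, 12:q2, 13:q3, 15:dot, 17:dot edges: (0,8,i); (1,12,i); (4,8,i); (6,13,i); (12,0,o); (13,1,o); (13,4,o); (15,3,hold); (17,6,hold)
step 3: rule r3; match: 0->13, 1->6, 2->1, 3->4, 4->17; deleted nodes 17; deleted edges (17,6,hold); added nodes 18, 19; added edges (18,1,hold); (19,4,hold); result: nodes: 0:s, 1:s, 3:s, 4:s, 6:s, 8:q1, 12:q2, 13:q3, 15:dot, 18:dot, 19:dot edges: (0,8,i); (1,12,i); (4,8,i); (6,13,i); (12,0,o); (13,1,o); (13,4,o); (15,3,hold); (18,1,hold); (19,4,hold)
step 4: rule r2; match: 0->12, 1->1, 2->0, 3->18; deleted nodes 18; deleted edges (18,1,hold); added nodes 20; added edges (20,0,hold); result: nodes: 0:s, 1:s, 3:s, 4:s, 6:s, 8:q1, 12:q2, 13:q3, 15:dot, 19:dot, 20:dot edges: (0,8,i); (1,12,i); (4,8,i); (6,13,i); (12,0,o); (13,1,o); (13,4,o); (15,3,hold); (19,4,hold); (20,0,hold)
final:
nodes: 0:s, 1:s, 3:s, 4:s, 6:s, 8:q1, 12:q2, 13:q3, 15:dot, 19:dot, 20:dot
edges: (0,8,i); (1,12,i); (4,8,i); (6,13,i); (12,0,o); (13,1,o); (13,4,o); (15,3,hold); (19,4,hold); (20,0,hold)


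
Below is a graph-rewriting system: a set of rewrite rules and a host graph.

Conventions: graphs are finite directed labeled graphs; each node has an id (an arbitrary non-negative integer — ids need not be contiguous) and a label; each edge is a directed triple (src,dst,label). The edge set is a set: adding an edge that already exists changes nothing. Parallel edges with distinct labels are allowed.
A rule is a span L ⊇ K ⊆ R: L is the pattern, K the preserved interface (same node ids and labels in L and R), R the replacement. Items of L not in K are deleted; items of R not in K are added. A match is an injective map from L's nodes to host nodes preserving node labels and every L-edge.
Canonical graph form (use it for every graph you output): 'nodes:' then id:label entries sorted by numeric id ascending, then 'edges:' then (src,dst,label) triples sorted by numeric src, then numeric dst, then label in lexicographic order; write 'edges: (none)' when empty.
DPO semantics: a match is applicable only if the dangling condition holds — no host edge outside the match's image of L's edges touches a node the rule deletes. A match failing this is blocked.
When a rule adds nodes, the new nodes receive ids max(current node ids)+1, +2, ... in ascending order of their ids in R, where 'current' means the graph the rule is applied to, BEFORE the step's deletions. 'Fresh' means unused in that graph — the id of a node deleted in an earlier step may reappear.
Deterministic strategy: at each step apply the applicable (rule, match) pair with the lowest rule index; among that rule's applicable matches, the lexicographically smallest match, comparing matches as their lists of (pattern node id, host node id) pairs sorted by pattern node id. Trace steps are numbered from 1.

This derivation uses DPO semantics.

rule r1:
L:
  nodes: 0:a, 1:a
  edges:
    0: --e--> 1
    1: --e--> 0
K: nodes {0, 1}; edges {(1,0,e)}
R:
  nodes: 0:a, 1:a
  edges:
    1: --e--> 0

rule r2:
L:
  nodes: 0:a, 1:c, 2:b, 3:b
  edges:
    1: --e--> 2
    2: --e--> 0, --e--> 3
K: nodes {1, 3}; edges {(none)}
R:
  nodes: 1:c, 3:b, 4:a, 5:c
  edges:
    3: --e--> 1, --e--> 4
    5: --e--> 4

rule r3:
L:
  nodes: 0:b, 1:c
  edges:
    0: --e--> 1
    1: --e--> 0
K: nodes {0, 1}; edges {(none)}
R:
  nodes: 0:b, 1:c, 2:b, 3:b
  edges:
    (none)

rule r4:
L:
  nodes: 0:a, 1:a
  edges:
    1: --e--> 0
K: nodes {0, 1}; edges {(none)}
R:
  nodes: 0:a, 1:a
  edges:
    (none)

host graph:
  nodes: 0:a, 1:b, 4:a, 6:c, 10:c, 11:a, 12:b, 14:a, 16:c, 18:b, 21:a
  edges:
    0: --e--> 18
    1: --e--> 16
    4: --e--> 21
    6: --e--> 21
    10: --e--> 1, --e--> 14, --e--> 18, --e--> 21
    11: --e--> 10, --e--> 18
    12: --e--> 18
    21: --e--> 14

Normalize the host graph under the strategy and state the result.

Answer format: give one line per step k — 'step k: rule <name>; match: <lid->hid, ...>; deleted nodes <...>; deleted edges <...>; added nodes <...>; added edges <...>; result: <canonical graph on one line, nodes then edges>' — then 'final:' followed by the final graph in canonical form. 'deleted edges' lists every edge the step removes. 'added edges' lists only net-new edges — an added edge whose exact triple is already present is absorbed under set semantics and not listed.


step 1: rule r4; match: 0->14, 1->21; deleted nodes (none); deleted edges (21,14,e); added nodes (none); added edges (none); result: nodes: 0:a, 1:b, 4:a, 6:c, 10:c, 11:a, 12:b, 14:a, 16:c, 18:b, 21:a edges: (0,18,e); (1,16,e); (4,21,e); (6,21,e); (10,1,e); (10,14,e); (10,18,e); (10,21,e); (11,10,e); (11,18,e); (12,18,e)
step 2: rule r4; match: 0->21, 1->4; deleted nodes (none); deleted edges (4,21,e); added nodes (none); added edges (none); result: nodes: 0:a, 1:b, 4:a, 6:c, 10:c, 11:a, 12:b, 14:a, 16:c, 18:b, 21:a edges: (0,18,e); (1,16,e); (6,21,e); (10,1,e); (10,14,e); (10,18,e); (10,21,e); (11,10,e); (11,18,e); (12,18,e)
final:
nodes: 0:a, 1:b, 4:a, 6:c, 10:c, 11:a, 12:b, 14:a, 16:c, 18:b, 21:a
edges: (0,18,e); (1,16,e); (6,21,e); (10,1,e); (10,14,e); (10,18,e); (10,21,e); (11,10,e); (11,18,e); (12,18,e)


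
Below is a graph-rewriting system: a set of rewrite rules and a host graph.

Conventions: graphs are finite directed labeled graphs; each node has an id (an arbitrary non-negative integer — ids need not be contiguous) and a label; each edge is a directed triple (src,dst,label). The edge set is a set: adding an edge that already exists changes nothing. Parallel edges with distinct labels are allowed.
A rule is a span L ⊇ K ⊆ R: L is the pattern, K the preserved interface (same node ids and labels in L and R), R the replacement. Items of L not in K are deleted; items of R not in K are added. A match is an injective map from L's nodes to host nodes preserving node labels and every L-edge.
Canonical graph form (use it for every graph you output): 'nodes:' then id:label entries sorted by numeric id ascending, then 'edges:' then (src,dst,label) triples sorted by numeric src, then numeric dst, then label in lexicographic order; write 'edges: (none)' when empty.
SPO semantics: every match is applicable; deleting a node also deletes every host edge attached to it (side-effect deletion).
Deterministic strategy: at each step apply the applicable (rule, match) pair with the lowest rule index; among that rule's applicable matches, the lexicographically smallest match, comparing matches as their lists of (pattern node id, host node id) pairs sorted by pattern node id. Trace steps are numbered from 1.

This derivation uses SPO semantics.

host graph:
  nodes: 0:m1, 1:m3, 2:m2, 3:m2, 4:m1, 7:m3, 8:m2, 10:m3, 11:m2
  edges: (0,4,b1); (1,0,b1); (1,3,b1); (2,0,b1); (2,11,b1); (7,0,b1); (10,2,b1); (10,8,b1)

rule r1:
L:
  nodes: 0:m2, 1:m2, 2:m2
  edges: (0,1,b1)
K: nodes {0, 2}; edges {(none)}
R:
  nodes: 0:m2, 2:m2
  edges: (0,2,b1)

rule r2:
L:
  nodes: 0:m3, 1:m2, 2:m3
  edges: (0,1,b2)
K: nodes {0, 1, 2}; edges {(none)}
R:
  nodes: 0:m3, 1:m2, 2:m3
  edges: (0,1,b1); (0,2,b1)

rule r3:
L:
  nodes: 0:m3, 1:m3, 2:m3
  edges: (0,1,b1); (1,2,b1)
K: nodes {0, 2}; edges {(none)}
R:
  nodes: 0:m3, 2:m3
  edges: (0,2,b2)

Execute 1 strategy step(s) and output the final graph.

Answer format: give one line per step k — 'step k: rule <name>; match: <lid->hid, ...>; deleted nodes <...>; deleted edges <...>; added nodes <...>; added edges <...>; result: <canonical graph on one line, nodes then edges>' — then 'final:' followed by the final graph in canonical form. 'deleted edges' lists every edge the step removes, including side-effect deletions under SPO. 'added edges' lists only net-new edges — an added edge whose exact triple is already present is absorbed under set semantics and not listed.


step 1: rule r1; match: 0->2, 1->11, 2->3; deleted nodes 11; deleted edges (2,11,b1); added nodes (none); added edges (2,3,b1); result: nodes: 0:m1, 1:m3, 2:m2, 3:m2, 4:m1, 7:m3, 8:m2, 10:m3 edges: (0,4,b1); (1,0,b1); (1,3,b1); (2,0,b1); (2,3,b1); (7,0,b1); (10,2,b1); (10,8,b1)
final:
nodes: 0:m1, 1:m3, 2:m2, 3:m2, 4:m1, 7:m3, 8:m2, 10:m3
edges: (0,4,b1); (1,0,b1); (1,3,b1); (2,0,b1); (2,3,b1); (7,0,b1); (10,2,b1); (10,8,b1)


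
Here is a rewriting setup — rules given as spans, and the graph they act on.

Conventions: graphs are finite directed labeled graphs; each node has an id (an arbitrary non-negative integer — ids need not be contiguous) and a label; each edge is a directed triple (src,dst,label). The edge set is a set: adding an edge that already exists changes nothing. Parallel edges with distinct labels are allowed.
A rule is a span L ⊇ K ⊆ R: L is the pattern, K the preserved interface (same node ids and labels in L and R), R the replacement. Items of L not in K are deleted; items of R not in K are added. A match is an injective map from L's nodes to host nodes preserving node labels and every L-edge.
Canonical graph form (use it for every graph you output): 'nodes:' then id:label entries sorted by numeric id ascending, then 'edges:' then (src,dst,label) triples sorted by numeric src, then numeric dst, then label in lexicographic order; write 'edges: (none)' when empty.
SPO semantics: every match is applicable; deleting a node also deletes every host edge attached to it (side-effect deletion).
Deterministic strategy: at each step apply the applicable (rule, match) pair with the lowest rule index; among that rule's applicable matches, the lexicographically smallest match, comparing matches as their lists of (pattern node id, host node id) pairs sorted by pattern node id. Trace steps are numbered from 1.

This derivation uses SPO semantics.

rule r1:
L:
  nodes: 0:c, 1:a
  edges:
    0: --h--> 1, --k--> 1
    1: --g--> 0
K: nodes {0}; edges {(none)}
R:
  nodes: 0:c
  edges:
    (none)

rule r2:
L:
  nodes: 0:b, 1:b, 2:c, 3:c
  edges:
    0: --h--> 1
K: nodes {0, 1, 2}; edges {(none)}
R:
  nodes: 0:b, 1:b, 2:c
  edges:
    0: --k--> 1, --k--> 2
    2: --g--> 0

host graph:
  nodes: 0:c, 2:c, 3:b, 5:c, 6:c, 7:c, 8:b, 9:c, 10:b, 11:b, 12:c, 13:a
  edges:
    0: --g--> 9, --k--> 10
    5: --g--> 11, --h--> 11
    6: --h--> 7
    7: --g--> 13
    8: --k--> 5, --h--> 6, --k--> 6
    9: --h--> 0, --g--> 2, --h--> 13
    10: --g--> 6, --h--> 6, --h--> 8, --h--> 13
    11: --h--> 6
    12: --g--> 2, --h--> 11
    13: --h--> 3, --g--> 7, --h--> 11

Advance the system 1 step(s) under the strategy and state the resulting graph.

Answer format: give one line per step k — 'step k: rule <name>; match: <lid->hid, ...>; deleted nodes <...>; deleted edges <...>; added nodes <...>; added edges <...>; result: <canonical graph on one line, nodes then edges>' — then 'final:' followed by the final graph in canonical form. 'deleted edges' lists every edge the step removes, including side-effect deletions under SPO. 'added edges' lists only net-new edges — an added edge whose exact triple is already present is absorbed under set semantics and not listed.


step 1: rule r2; match: 0->10, 1->8, 2->0, 3->2; deleted nodes 2; deleted edges (9,2,g); (10,8,h); (12,2,g); added nodes (none); added edges (0,10,g); (10,0,k); (10,8,k); result: nodes: 0:c, 3:b, 5:c, 6:c, 7:c, 8:b, 9:c, 10:b, 11:b, 12:c, 13:a edges: (0,9,g); (0,10,g); (0,10,k); (5,11,g); (5,11,h); (6,7,h); (7,13,g); (8,5,k); (8,6,h); (8,6,k); (9,0,h); (9,13,h); (10,0,k); (10,6,g); (10,6,h); (10,8,k); (10,13,h); (11,6,h); (12,11,h); (13,3,h); (13,7,g); (13,11,h)
final:
nodes: 0:c, 3:b, 5:c, 6:c, 7:c, 8:b, 9:c, 10:b, 11:b, 12:c, 13:a
edges: (0,9,g); (0,10,g); (0,10,k); (5,11,g); (5,11,h); (6,7,h); (7,13,g); (8,5,k); (8,6,h); (8,6,k); (9,0,h); (9,13,h); (10,0,k); (10,6,g); (10,6,h); (10,8,k); (10,13,h); (11,6,h); (12,11,h); (13,3,h); (13,7,g); (13,11,h)


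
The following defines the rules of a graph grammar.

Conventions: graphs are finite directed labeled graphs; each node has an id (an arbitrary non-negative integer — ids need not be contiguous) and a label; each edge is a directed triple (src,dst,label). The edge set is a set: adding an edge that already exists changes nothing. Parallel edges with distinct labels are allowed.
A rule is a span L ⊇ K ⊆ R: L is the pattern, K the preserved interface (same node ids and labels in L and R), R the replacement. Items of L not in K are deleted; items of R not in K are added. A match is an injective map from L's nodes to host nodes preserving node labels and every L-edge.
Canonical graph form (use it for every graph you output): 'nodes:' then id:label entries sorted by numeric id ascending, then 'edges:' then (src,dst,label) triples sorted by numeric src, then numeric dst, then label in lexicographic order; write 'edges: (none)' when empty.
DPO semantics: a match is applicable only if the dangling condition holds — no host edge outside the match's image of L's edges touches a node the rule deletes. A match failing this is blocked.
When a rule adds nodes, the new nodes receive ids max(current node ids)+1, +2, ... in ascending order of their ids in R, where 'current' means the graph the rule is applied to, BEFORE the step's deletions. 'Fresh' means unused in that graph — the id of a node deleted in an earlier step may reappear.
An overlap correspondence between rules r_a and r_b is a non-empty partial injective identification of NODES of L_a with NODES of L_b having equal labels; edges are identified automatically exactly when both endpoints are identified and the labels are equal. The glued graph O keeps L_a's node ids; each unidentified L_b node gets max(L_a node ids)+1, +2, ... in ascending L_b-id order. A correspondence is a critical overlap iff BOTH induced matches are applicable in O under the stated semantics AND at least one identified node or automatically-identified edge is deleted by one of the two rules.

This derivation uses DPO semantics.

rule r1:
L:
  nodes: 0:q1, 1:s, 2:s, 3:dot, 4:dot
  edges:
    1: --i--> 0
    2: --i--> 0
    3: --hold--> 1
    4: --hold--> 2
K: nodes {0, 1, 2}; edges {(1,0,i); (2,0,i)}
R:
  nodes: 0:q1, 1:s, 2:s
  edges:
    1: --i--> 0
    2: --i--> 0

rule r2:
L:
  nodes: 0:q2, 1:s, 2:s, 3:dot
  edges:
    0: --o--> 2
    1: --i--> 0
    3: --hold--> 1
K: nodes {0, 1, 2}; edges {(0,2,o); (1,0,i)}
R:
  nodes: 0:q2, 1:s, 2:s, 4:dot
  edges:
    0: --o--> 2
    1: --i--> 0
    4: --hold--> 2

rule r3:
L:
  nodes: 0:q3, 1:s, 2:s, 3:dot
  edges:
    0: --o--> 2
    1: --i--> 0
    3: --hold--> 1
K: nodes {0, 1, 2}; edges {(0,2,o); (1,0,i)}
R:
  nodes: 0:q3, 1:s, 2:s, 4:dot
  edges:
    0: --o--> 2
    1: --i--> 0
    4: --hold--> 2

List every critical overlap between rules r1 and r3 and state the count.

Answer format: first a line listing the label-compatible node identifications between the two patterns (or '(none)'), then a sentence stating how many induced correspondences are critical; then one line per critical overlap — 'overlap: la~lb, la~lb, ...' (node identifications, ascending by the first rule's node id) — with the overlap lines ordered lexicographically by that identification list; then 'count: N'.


label-compatible node identifications between L(r1) and L(r3): 1~1, 1~2, 2~1, 2~2, 3~3, 4~3
4 of the induced correspondences are critical overlaps of r1 and r3.
overlap: 1~1, 2~2, 3~3
overlap: 1~1, 3~3
overlap: 1~2, 2~1, 4~3
overlap: 2~1, 4~3
count: 4


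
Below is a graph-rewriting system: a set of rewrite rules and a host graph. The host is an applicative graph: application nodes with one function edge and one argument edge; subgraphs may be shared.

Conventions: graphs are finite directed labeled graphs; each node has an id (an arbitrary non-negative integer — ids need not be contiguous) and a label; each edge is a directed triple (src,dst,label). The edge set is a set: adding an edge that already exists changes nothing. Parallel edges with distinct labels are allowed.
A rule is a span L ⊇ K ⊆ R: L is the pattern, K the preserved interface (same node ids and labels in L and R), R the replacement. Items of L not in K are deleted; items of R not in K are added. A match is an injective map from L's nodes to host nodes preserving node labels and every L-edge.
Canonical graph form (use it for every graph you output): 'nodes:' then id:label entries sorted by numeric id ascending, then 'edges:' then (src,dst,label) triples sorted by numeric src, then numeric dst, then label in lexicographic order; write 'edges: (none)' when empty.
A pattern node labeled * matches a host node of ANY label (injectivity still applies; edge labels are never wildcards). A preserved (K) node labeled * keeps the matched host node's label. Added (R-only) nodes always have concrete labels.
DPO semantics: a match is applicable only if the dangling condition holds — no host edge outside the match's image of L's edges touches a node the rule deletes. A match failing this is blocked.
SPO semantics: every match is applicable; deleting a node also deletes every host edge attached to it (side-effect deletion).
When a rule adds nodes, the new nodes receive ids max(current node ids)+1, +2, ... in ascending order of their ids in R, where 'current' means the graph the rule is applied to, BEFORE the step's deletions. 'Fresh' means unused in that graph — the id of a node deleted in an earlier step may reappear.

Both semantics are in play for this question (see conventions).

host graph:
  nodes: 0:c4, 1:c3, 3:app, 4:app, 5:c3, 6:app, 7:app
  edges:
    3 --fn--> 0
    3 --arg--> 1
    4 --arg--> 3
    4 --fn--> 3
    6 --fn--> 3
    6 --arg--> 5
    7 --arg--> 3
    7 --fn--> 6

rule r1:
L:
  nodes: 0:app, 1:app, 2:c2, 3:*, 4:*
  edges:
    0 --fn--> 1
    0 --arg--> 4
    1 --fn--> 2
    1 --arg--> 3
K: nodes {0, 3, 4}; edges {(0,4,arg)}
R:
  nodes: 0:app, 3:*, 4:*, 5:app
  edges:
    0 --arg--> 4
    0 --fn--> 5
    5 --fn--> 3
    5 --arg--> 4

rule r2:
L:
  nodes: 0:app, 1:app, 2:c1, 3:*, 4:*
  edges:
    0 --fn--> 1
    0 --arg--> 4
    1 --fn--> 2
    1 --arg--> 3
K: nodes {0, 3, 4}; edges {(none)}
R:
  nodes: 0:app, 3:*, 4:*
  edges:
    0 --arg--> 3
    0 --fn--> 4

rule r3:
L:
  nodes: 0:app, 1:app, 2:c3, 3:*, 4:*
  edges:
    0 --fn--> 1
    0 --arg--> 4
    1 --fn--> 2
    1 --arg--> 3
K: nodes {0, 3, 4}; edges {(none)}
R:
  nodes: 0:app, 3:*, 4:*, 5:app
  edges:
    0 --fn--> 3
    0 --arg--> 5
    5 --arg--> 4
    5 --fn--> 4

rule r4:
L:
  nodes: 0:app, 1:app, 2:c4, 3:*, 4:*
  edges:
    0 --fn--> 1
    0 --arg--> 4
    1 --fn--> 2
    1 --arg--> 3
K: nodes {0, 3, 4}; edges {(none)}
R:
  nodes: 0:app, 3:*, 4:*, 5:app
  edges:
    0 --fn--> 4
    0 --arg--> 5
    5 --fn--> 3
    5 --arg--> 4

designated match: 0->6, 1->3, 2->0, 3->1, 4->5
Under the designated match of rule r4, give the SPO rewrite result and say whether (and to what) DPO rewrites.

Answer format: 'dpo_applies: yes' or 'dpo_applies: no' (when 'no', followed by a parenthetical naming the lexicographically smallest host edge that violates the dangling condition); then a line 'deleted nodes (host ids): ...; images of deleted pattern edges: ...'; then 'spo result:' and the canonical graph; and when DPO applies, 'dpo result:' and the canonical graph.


dpo_applies: no
(the rule deletes node 3, which keeps host edge (4,3,arg) outside the match image — the dangling condition fails, DPO blocks; SPO proceeds and side-deletes such edges)
deleted nodes (host ids): 0, 3; images of deleted pattern edges: (3,0,fn); (3,1,arg); (6,3,fn); (6,5,arg)
spo result:
nodes: 1:c3, 4:app, 5:c3, 6:app, 7:app, 8:app
edges: (6,5,fn); (6,8,arg); (7,6,fn); (8,1,fn); (8,5,arg)


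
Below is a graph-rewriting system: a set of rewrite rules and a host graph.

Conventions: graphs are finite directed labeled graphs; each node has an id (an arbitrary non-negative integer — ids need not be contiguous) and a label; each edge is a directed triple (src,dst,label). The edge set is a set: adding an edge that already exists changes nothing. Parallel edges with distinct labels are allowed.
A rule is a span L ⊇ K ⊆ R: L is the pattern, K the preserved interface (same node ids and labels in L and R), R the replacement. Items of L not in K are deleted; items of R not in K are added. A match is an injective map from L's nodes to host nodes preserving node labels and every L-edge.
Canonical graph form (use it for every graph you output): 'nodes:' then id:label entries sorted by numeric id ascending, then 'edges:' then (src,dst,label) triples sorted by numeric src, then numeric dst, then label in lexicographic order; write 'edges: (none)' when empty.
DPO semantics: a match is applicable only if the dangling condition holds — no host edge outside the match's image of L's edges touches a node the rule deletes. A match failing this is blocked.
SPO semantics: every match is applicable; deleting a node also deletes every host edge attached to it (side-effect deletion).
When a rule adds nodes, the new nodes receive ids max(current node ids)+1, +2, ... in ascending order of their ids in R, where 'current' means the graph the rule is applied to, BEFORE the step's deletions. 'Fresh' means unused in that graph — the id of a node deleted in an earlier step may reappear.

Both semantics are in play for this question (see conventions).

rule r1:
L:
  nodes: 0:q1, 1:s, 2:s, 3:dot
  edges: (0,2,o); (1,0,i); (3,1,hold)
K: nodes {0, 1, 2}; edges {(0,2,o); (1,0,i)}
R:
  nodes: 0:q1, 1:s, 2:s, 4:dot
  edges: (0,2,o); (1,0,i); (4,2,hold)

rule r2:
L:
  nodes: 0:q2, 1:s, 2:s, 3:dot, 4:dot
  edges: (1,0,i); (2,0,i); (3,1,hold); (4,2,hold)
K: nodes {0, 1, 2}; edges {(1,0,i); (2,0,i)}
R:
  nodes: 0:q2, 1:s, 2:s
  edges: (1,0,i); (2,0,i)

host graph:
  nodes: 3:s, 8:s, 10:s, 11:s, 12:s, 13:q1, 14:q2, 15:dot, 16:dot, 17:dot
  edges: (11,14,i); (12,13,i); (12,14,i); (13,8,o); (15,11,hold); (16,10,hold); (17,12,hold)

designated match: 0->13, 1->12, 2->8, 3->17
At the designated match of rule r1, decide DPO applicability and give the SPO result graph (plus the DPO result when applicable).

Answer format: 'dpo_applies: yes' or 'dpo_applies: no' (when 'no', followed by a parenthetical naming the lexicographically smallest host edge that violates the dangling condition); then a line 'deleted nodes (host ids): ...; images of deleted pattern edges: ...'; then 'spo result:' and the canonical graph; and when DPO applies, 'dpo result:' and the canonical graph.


dpo_applies: yes
deleted nodes (host ids): 17; images of deleted pattern edges: (17,12,hold)
spo result:
nodes: 3:s, 8:s, 10:s, 11:s, 12:s, 13:q1, 14:q2, 15:dot, 16:dot, 18:dot
edges: (11,14,i); (12,13,i); (12,14,i); (13,8,o); (15,11,hold); (16,10,hold); (18,8,hold)
dpo result:
nodes: 3:s, 8:s, 10:s, 11:s, 12:s, 13:q1, 14:q2, 15:dot, 16:dot, 18:dot
edges: (11,14,i); (12,13,i); (12,14,i); (13,8,o); (15,11,hold); (16,10,hold); (18,8,hold)
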